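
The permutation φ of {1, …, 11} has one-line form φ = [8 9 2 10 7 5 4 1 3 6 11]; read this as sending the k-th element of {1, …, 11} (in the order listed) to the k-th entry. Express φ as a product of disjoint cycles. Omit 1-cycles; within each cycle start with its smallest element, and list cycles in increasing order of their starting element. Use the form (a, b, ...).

(1, 8)(2, 9, 3)(4, 10, 6, 5, 7)

From 1: 1 → 8 → 1, closing the cycle (1, 8).
Continuing from each remaining unvisited element yields (1, 8)(2, 9, 3)(4, 10, 6, 5, 7).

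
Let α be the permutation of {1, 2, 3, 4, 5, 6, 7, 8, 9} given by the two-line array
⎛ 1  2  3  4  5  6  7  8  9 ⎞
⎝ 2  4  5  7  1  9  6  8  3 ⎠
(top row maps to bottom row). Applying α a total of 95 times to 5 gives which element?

3

Tracing 5 → 1 → … returns to 5 after 8 steps, so 5 lies in an 8-cycle (1 2 4 7 6 9 3 5).
Since the cycle has length 8, α^95 acts on it the same as α^7 (95 mod 8 = 7).
Advancing 7 steps from 5: 5 → 1 → 2 → 4 → 7 → 6 → 9 → 3.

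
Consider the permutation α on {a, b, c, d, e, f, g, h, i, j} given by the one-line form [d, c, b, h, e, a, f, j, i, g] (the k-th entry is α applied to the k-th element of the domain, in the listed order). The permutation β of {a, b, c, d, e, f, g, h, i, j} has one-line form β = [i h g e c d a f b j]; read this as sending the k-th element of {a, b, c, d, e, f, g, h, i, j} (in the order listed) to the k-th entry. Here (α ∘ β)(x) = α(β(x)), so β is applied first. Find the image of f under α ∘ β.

h

β(f) = d, then α(d) = h; composing gives (α ∘ β)(f) = h.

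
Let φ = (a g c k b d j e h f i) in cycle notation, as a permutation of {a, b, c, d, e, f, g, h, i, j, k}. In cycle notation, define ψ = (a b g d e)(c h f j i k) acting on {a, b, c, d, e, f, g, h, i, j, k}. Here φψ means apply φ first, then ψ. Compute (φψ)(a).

d

(φψ)(a) = ψ(φ(a)). φ(a) = g, then ψ(g) = d. So (φψ)(a) = d.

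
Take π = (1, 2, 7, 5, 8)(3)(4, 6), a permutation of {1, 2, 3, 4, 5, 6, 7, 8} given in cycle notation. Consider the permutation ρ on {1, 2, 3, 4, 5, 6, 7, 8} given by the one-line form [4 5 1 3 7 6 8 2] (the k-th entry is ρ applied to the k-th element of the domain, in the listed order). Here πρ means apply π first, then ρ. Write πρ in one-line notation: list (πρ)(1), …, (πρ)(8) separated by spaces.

(πρ)(x) = ρ(π(x)). Computing each image: ρ(π(1)) = ρ(2) = 5, ρ(π(2)) = ρ(7) = 8, ρ(π(3)) = ρ(3) = 1, ρ(π(4)) = ρ(6) = 6, ρ(π(5)) = ρ(8) = 2, ρ(π(6)) = ρ(4) = 3, ρ(π(7)) = ρ(5) = 7, ρ(π(8)) = ρ(1) = 4.
Hence πρ = [5 8 1 6 2 3 7 4].

5 8 1 6 2 3 7 4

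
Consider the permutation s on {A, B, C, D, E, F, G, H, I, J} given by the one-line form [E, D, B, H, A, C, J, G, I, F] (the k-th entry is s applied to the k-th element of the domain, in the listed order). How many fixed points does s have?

The fixed points (elements with s(x) = x) are {I}, so there is 1.

1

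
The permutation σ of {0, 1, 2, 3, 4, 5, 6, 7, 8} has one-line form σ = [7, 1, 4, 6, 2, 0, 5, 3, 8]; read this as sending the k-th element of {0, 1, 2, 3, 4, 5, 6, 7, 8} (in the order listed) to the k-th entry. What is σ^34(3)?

7

Tracing 3 → 6 → … returns to 3 after 5 steps, so 3 lies in a 5-cycle (0, 7, 3, 6, 5).
Since the cycle has length 5, σ^34 acts on it the same as σ^4 (34 mod 5 = 4).
Stepping 4 places around the cycle: 3 → 6 → 5 → 0 → 7.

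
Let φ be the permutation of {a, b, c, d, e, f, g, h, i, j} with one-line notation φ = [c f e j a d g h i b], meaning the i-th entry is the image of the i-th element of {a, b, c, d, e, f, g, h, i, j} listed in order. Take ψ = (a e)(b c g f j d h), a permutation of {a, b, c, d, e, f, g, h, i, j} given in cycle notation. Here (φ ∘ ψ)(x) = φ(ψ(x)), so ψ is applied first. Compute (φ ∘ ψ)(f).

First apply ψ: ψ(f) = j, then φ(j) = b. Thus (φ ∘ ψ)(f) = b.

b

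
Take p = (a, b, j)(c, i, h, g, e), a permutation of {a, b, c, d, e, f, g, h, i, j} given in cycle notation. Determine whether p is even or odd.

even

The cycle lengths are 5, 3, 1, 1.
A cycle of length ℓ contributes ℓ−1 transpositions, so p is a product of 4 + 2 = 6 transpositions — even.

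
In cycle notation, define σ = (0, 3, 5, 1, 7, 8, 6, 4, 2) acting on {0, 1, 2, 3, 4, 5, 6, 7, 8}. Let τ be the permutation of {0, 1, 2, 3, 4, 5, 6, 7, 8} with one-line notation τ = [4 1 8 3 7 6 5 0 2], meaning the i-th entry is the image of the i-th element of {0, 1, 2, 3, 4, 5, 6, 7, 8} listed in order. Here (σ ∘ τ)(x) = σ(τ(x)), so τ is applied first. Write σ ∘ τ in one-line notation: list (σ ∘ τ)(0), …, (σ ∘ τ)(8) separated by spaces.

(σ ∘ τ)(x) = σ(τ(x)). Computing each image: σ(τ(0)) = σ(4) = 2, σ(τ(1)) = σ(1) = 7, σ(τ(2)) = σ(8) = 6, σ(τ(3)) = σ(3) = 5, σ(τ(4)) = σ(7) = 8, σ(τ(5)) = σ(6) = 4, σ(τ(6)) = σ(5) = 1, σ(τ(7)) = σ(0) = 3, σ(τ(8)) = σ(2) = 0.
Hence σ ∘ τ = [2 7 6 5 8 4 1 3 0].

2 7 6 5 8 4 1 3 0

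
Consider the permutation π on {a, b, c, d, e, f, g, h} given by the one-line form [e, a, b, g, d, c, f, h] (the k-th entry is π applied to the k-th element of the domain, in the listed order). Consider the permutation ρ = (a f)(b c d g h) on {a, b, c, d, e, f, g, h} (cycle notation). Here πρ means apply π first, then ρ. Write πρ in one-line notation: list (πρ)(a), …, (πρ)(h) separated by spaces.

e f c h g d a b

Chase each element through π then ρ: a → e → e; b → a → f; c → b → c; d → g → h; e → d → g; f → c → d; g → f → a; h → h → b.
Collecting the images, πρ = [e f c h g d a b].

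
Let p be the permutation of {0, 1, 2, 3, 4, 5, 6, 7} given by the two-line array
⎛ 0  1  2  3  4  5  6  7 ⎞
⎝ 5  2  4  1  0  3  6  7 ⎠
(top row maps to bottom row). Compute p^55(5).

3

Tracing 5 → 3 → … returns to 5 after 6 steps, so 5 lies in a 6-cycle (0, 5, 3, 1, 2, 4).
Since the cycle has length 6, p^55 acts on it the same as p^1 (55 mod 6 = 1).
Stepping 1 place around the cycle: 5 → 3.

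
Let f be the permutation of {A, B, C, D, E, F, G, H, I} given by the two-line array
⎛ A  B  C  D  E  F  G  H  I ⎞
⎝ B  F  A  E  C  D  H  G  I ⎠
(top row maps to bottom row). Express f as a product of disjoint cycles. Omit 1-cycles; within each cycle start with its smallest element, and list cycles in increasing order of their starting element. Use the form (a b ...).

(A B F D E C)(G H)

Iterating f from A gives A → B → F → D → E → C → A; that is the 6-cycle (A B F D E C).
Continuing from each remaining unvisited element yields (A B F D E C)(G H).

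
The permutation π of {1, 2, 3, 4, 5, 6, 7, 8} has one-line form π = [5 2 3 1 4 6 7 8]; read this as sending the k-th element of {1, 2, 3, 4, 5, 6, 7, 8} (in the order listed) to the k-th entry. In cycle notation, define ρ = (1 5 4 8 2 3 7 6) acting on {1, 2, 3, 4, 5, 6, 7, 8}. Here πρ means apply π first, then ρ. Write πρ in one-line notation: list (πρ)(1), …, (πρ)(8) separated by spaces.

Chase each element through π then ρ: 1 → 5 → 4; 2 → 2 → 3; 3 → 3 → 7; 4 → 1 → 5; 5 → 4 → 8; 6 → 6 → 1; 7 → 7 → 6; 8 → 8 → 2.
Collecting the images, πρ = [4 3 7 5 8 1 6 2].

4 3 7 5 8 1 6 2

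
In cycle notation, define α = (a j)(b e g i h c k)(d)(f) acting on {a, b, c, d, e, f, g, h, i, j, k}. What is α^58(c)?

c lies in the 7-cycle (b e g i h c k).
On a 7-cycle, α^7 is the identity, so α^58 = α^2 there (58 ≡ 2 mod 7).
Stepping 2 places around the cycle: c → k → b.

b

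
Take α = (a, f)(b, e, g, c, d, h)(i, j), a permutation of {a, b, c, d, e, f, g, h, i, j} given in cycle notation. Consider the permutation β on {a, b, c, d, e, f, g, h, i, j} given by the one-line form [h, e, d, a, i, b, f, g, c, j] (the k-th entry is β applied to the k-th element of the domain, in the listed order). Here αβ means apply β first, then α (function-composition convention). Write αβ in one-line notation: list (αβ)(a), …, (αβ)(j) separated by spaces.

(αβ)(x) = α(β(x)). Computing each image: α(β(a)) = α(h) = b, α(β(b)) = α(e) = g, α(β(c)) = α(d) = h, α(β(d)) = α(a) = f, α(β(e)) = α(i) = j, α(β(f)) = α(b) = e, α(β(g)) = α(f) = a, α(β(h)) = α(g) = c, α(β(i)) = α(c) = d, α(β(j)) = α(j) = i.
Hence αβ = [b g h f j e a c d i].

b g h f j e a c d i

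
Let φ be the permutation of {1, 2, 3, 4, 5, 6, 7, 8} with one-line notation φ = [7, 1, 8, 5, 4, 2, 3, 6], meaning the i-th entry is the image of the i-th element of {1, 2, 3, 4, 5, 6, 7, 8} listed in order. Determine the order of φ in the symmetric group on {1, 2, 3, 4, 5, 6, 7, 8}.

6

The disjoint-cycle form of φ has cycle lengths 6, 2.
Since disjoint cycles commute, ord(φ) = lcm(6, 2) = 6.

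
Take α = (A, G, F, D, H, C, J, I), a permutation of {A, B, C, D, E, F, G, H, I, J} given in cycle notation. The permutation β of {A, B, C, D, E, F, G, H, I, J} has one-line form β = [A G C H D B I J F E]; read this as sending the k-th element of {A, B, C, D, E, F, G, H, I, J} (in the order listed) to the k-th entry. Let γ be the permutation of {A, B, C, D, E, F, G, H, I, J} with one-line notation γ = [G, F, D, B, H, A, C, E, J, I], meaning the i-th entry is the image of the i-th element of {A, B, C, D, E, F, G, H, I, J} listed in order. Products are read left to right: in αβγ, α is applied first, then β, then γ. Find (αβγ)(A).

Apply the permutations in order: α(A) = G, then β(G) = I, then γ(I) = J. So (αβγ)(A) = J.

J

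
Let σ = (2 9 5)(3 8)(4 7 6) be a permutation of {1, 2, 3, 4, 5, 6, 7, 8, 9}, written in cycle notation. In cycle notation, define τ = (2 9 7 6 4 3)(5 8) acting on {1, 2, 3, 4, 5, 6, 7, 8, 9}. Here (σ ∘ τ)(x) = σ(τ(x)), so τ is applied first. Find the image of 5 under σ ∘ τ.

3

τ(5) = 8, then σ(8) = 3; composing gives (σ ∘ τ)(5) = 3.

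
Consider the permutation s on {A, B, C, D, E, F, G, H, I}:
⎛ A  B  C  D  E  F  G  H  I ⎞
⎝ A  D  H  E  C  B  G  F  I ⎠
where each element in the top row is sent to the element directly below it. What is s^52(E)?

Tracing E → C → … returns to E after 6 steps, so E lies in a 6-cycle (B, D, E, C, H, F).
On a 6-cycle, s^6 is the identity, so s^52 = s^4 there (52 ≡ 4 mod 6).
Advancing 4 steps from E: E → C → H → F → B.

B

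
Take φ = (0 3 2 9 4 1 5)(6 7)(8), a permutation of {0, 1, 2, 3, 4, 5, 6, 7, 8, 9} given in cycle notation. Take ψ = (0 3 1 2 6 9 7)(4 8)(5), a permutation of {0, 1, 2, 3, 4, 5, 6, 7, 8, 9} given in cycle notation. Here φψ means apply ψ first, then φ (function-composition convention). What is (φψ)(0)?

(φψ)(0) = φ(ψ(0)). ψ(0) = 3, then φ(3) = 2. So (φψ)(0) = 2.

2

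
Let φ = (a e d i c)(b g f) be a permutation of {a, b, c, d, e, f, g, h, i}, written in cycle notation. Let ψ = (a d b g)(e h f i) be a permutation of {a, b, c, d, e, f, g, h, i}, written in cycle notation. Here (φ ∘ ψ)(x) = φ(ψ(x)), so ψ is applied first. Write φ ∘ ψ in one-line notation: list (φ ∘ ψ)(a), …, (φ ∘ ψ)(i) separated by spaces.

Chase each element through ψ then φ: a → d → i; b → g → f; c → c → a; d → b → g; e → h → h; f → i → c; g → a → e; h → f → b; i → e → d.
Collecting the images, φ ∘ ψ = [i f a g h c e b d].

i f a g h c e b d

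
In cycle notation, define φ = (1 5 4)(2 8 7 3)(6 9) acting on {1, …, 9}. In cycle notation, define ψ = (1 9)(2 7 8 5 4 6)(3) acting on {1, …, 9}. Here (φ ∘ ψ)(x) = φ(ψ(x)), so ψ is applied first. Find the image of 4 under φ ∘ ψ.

ψ(4) = 6, then φ(6) = 9; composing gives (φ ∘ ψ)(4) = 9.

9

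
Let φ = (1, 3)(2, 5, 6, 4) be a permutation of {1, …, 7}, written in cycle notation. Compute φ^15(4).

4 lies in the 4-cycle (2, 5, 6, 4).
On a 4-cycle, φ^4 is the identity, so φ^15 = φ^3 there (15 ≡ 3 mod 4).
Stepping 3 places around the cycle: 4 → 2 → 5 → 6.

6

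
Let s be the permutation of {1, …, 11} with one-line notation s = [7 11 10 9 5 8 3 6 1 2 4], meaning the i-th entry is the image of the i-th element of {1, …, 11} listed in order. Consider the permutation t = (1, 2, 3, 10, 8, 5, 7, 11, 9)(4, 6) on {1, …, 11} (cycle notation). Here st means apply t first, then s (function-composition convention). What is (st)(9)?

7

First apply t: t(9) = 1, then s(1) = 7. Thus (st)(9) = 7.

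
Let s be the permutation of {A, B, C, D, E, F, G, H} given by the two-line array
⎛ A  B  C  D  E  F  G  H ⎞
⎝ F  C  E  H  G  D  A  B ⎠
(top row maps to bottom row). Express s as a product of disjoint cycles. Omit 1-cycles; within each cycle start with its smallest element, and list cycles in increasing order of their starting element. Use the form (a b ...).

(A F D H B C E G)

From A: A → F → D → H → B → C → E → G → A, closing the cycle (A F D H B C E G).
Repeating from the next unused element and collecting all non-trivial cycles gives (A F D H B C E G).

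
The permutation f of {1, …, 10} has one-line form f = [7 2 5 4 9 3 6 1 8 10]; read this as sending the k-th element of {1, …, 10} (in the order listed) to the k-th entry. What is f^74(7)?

9

Tracing 7 → 6 → … returns to 7 after 7 steps, so 7 lies in a 7-cycle (1 7 6 3 5 9 8).
Powers repeat with period 7 on this cycle, and 74 mod 7 = 4, so f^74(7) = f^4(7).
Advancing 4 steps from 7: 7 → 6 → 3 → 5 → 9.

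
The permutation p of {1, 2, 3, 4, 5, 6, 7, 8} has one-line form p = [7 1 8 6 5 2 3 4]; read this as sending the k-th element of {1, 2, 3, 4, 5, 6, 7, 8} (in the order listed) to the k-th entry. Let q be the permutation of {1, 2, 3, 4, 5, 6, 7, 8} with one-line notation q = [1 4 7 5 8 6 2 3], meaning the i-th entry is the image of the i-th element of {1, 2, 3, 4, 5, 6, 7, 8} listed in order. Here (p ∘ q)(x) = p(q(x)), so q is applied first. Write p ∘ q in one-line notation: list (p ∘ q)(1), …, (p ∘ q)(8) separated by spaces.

7 6 3 5 4 2 1 8

(p ∘ q)(x) = p(q(x)). Computing each image: p(q(1)) = p(1) = 7, p(q(2)) = p(4) = 6, p(q(3)) = p(7) = 3, p(q(4)) = p(5) = 5, p(q(5)) = p(8) = 4, p(q(6)) = p(6) = 2, p(q(7)) = p(2) = 1, p(q(8)) = p(3) = 8.
Hence p ∘ q = [7 6 3 5 4 2 1 8].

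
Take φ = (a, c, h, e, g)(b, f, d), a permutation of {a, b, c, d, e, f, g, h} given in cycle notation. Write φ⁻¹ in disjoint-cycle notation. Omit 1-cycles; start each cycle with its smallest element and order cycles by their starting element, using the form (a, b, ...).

Inverting a permutation written in cycle notation just reverses the order within every cycle.
Reversing each cycle of φ and rotating so the smallest element leads gives (a, g, e, h, c)(b, d, f).

(a, g, e, h, c)(b, d, f)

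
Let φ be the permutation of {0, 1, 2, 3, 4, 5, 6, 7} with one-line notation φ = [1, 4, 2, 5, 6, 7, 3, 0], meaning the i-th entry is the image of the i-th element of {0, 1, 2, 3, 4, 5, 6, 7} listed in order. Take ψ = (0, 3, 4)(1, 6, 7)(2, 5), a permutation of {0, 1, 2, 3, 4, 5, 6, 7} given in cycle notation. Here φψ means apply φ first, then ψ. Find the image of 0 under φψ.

(φψ)(0) = ψ(φ(0)). φ(0) = 1, then ψ(1) = 6. So (φψ)(0) = 6.

6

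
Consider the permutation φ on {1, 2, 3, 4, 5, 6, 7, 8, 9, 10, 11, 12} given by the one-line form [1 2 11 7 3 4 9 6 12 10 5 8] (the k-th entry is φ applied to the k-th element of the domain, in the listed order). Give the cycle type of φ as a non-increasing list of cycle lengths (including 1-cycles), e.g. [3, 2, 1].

The disjoint cycles are (1)(2)(3, 11, 5)(4, 7, 9, 12, 8, 6)(10), with lengths 6, 3, 1, 1, 1 in non-increasing order.

[6, 3, 1, 1, 1]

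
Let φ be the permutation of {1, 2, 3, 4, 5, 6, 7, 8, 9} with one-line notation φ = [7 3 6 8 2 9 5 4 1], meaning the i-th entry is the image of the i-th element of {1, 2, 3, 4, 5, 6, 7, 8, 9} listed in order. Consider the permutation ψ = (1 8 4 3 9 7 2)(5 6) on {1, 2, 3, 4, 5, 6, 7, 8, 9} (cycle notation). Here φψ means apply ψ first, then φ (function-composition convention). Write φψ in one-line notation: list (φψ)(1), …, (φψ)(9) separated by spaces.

For each element, apply ψ then φ: 1 → 8 → 4; 2 → 1 → 7; 3 → 9 → 1; 4 → 3 → 6; 5 → 6 → 9; 6 → 5 → 2; 7 → 2 → 3; 8 → 4 → 8; 9 → 7 → 5.
Collecting the images, φψ = [4 7 1 6 9 2 3 8 5].

4 7 1 6 9 2 3 8 5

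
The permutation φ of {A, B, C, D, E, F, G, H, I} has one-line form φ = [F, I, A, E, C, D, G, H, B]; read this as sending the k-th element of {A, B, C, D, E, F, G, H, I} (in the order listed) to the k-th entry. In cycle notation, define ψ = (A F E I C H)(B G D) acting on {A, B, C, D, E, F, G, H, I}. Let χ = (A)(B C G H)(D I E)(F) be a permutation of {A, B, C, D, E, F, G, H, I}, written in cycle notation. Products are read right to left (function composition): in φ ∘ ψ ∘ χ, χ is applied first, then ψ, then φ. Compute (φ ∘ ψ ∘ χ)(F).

Apply the permutations in order: χ(F) = F, then ψ(F) = E, then φ(E) = C. So (φ ∘ ψ ∘ χ)(F) = C.

C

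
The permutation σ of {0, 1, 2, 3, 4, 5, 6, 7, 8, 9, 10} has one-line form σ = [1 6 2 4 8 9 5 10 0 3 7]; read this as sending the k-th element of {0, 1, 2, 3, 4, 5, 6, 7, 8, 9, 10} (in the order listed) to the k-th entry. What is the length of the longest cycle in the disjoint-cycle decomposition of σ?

8

Decomposing into disjoint cycles gives (0 1 6 5 9 3 4 8)(7 10); the longest has length 8.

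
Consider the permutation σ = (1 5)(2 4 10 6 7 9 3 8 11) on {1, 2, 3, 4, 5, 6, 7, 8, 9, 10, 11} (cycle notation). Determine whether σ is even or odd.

The cycle lengths are 9, 2.
A cycle of length ℓ contributes ℓ−1 transpositions, so σ is a product of 8 + 1 = 9 transpositions — odd.

odd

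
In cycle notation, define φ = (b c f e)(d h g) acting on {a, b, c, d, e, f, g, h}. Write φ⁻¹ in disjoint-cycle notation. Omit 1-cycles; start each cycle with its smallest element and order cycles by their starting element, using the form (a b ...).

(b e f c)(d g h)

The inverse reverses each cycle.
After reversing and putting each cycle's least element first, φ⁻¹ = (b e f c)(d g h).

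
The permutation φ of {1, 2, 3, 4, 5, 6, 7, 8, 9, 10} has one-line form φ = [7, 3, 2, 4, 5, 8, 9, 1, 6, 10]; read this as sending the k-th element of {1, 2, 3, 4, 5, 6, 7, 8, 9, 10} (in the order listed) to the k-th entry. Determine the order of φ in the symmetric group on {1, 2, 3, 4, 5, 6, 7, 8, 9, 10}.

The disjoint-cycle form of φ has cycle lengths 5, 2, 1, 1, 1.
The order of φ is the least common multiple of its cycle lengths: lcm(5, 2) = 10.

10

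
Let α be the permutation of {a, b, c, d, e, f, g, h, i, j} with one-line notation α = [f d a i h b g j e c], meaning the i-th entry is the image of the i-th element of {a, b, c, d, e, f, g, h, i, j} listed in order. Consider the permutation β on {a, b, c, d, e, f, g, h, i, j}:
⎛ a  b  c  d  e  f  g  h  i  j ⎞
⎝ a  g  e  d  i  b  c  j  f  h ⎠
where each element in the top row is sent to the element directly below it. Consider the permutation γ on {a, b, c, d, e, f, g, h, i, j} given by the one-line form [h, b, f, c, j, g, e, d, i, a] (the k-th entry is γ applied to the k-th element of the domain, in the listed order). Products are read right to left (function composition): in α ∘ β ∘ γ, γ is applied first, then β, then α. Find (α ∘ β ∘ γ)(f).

(α ∘ β ∘ γ)(f) = α(β(γ(f))). γ(f) = g, then β(g) = c, then α(c) = a, so the result is a.

a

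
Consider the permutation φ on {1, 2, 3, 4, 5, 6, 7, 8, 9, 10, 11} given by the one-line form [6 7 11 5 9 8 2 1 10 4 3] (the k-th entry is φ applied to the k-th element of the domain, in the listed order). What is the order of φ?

12

Writing φ as disjoint cycles, the cycle lengths are 4, 3, 2, 2.
Since disjoint cycles commute, ord(φ) = lcm(4, 3, 2, 2) = 12.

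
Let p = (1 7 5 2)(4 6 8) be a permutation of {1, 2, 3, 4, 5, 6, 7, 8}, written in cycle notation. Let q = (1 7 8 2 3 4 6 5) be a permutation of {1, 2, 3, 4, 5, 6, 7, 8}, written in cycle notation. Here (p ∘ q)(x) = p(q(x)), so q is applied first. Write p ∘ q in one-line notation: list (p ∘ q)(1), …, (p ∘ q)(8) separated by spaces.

Chase each element through q then p: 1 → 7 → 5; 2 → 3 → 3; 3 → 4 → 6; 4 → 6 → 8; 5 → 1 → 7; 6 → 5 → 2; 7 → 8 → 4; 8 → 2 → 1.
Collecting the images, p ∘ q = [5 3 6 8 7 2 4 1].

5 3 6 8 7 2 4 1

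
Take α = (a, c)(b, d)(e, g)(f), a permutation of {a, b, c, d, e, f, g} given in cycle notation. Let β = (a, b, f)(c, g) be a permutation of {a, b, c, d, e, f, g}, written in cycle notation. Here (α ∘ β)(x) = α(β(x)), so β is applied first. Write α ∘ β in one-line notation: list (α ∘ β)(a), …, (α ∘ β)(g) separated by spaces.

(α ∘ β)(x) = α(β(x)). Computing each image: α(β(a)) = α(b) = d, α(β(b)) = α(f) = f, α(β(c)) = α(g) = e, α(β(d)) = α(d) = b, α(β(e)) = α(e) = g, α(β(f)) = α(a) = c, α(β(g)) = α(c) = a.
Hence α ∘ β = [d f e b g c a].

d f e b g c a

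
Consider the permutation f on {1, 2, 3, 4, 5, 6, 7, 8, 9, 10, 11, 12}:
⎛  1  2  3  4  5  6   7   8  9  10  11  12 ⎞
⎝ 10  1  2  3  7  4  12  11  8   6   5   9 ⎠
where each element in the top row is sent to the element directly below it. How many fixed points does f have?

0

No element satisfies f(x) = x, so there are 0 fixed points.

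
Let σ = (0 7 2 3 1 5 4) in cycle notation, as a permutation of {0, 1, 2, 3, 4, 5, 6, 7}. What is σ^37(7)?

7 lies in the 7-cycle (0 7 2 3 1 5 4).
Powers repeat with period 7 on this cycle, and 37 mod 7 = 2, so σ^37(7) = σ^2(7).
Advancing 2 steps from 7: 7 → 2 → 3.

3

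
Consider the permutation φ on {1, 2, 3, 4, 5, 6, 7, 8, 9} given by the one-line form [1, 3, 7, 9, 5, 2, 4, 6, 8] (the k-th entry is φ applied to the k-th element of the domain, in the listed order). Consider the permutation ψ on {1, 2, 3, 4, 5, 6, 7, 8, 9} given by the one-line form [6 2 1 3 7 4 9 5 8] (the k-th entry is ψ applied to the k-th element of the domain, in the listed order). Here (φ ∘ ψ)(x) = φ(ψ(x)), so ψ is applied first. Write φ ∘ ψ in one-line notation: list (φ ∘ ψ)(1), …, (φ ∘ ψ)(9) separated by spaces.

For each element, apply ψ then φ: 1 → 6 → 2; 2 → 2 → 3; 3 → 1 → 1; 4 → 3 → 7; 5 → 7 → 4; 6 → 4 → 9; 7 → 9 → 8; 8 → 5 → 5; 9 → 8 → 6.
So φ ∘ ψ in one-line form is 2 3 1 7 4 9 8 5 6.

2 3 1 7 4 9 8 5 6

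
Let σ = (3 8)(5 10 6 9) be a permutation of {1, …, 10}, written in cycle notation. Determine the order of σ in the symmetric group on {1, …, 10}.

4

The cycle type of σ is (4, 2, 1, 1, 1, 1).
The order is lcm(4, 2) = 4.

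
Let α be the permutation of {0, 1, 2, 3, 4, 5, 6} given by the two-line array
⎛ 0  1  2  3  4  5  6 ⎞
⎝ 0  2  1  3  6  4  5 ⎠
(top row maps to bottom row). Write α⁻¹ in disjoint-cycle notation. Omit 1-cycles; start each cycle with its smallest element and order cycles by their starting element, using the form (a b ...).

The cycle decomposition of α is (1 2)(4 6 5).
The inverse reverses every cycle; in canonical form, α⁻¹ = (1 2)(4 5 6).

(1 2)(4 5 6)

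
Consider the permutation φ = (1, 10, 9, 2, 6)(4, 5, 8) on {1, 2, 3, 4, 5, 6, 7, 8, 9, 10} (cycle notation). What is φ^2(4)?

8

4 lies in the 3-cycle (4, 5, 8).
Stepping 2 places around the cycle: 4 → 5 → 8.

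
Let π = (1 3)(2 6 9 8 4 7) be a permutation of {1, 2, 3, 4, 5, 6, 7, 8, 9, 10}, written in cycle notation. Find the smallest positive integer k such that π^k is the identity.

6

The disjoint cycles have lengths 6, 2, 1, 1.
The order is lcm(6, 2) = 6.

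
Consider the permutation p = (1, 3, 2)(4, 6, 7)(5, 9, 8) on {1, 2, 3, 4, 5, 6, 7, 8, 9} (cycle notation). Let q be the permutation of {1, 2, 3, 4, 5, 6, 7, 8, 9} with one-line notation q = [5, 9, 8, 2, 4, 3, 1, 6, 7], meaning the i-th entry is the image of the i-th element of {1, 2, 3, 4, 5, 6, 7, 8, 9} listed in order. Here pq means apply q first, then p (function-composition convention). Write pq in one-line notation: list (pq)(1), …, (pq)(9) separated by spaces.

9 8 5 1 6 2 3 7 4

(pq)(x) = p(q(x)). Computing each image: p(q(1)) = p(5) = 9, p(q(2)) = p(9) = 8, p(q(3)) = p(8) = 5, p(q(4)) = p(2) = 1, p(q(5)) = p(4) = 6, p(q(6)) = p(3) = 2, p(q(7)) = p(1) = 3, p(q(8)) = p(6) = 7, p(q(9)) = p(7) = 4.
Hence pq = [9 8 5 1 6 2 3 7 4].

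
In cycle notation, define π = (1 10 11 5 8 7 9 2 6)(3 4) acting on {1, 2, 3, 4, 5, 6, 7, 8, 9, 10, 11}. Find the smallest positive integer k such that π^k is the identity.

18

The disjoint cycles have lengths 9, 2.
The order of π is the least common multiple of its cycle lengths: lcm(9, 2) = 18.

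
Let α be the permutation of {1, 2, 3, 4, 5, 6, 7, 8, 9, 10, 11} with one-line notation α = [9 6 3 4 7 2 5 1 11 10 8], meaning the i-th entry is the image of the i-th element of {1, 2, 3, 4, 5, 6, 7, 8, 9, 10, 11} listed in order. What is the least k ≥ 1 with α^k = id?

The disjoint-cycle form of α has cycle lengths 4, 2, 2, 1, 1, 1.
The order of α is the least common multiple of its cycle lengths: lcm(4, 2, 2) = 4.

4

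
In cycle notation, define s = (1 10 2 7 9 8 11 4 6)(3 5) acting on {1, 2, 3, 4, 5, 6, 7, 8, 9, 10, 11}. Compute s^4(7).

4

7 lies in the 9-cycle (1 10 2 7 9 8 11 4 6).
Advancing 4 steps from 7: 7 → 9 → 8 → 11 → 4.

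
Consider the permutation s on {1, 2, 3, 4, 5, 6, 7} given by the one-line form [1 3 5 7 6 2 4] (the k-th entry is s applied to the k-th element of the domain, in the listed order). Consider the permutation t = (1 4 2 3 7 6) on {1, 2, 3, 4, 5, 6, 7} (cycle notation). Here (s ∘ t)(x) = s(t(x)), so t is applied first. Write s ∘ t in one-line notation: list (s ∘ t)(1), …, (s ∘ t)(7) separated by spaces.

7 5 4 3 6 1 2

(s ∘ t)(x) = s(t(x)). Computing each image: s(t(1)) = s(4) = 7, s(t(2)) = s(3) = 5, s(t(3)) = s(7) = 4, s(t(4)) = s(2) = 3, s(t(5)) = s(5) = 6, s(t(6)) = s(1) = 1, s(t(7)) = s(6) = 2.
Hence s ∘ t = [7 5 4 3 6 1 2].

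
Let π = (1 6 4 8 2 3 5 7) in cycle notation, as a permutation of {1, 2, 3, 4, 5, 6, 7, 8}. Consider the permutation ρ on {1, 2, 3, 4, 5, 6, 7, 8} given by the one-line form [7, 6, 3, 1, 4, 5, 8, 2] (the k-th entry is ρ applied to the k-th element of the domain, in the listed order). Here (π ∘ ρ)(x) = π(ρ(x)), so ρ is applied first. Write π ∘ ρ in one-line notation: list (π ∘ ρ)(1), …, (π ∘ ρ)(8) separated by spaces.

(π ∘ ρ)(x) = π(ρ(x)). Computing each image: π(ρ(1)) = π(7) = 1, π(ρ(2)) = π(6) = 4, π(ρ(3)) = π(3) = 5, π(ρ(4)) = π(1) = 6, π(ρ(5)) = π(4) = 8, π(ρ(6)) = π(5) = 7, π(ρ(7)) = π(8) = 2, π(ρ(8)) = π(2) = 3.
Hence π ∘ ρ = [1 4 5 6 8 7 2 3].

1 4 5 6 8 7 2 3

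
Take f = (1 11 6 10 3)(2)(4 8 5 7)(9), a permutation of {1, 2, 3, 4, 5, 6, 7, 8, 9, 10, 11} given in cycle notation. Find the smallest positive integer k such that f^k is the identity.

The disjoint cycles have lengths 5, 4, 1, 1.
The order is lcm(5, 4) = 20.

20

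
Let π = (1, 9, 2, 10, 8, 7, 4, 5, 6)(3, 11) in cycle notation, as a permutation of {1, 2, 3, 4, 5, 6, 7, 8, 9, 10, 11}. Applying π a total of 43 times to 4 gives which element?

8

4 lies in the 9-cycle (1, 9, 2, 10, 8, 7, 4, 5, 6).
Since the cycle has length 9, π^43 acts on it the same as π^7 (43 mod 9 = 7).
Advancing 7 steps from 4: 4 → 5 → 6 → 1 → 9 → 2 → 10 → 8.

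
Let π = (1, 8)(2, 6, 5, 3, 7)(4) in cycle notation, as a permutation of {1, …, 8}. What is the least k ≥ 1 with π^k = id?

10

The cycle type of π is (5, 2, 1).
Since disjoint cycles commute, ord(π) = lcm(5, 2) = 10.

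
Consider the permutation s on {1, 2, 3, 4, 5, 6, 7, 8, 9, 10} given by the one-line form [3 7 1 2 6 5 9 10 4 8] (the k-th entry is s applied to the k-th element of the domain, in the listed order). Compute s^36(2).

2

Tracing 2 → 7 → … returns to 2 after 4 steps, so 2 lies in a 4-cycle (2 7 9 4).
Powers repeat with period 4 on this cycle, and 36 mod 4 = 0, so s^36(2) = s^0(2).
So s^36(2) = 2.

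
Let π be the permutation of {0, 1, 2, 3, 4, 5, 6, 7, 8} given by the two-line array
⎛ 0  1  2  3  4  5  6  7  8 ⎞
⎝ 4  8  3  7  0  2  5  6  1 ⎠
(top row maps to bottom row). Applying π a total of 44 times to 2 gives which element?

Tracing 2 → 3 → … returns to 2 after 5 steps, so 2 lies in a 5-cycle (2 3 7 6 5).
On a 5-cycle, π^5 is the identity, so π^44 = π^4 there (44 ≡ 4 mod 5).
Advancing 4 steps from 2: 2 → 3 → 7 → 6 → 5.

5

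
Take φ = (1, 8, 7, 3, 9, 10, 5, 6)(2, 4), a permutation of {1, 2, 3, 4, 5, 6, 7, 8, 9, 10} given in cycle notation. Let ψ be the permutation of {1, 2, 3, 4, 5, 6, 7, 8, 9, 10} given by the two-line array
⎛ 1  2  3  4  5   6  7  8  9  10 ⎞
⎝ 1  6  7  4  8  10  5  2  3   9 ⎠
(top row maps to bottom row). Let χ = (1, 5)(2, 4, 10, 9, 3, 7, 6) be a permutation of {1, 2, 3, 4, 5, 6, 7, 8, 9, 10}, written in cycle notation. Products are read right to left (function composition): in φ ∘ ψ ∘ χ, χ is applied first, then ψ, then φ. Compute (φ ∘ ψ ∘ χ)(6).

1

Apply the permutations in order: χ(6) = 2, then ψ(2) = 6, then φ(6) = 1. So (φ ∘ ψ ∘ χ)(6) = 1.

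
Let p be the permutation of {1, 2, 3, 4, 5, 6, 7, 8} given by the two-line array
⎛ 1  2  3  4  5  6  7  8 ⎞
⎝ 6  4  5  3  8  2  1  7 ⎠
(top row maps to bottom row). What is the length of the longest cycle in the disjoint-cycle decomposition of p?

8

Decomposing into disjoint cycles gives (1 6 2 4 3 5 8 7); the longest has length 8.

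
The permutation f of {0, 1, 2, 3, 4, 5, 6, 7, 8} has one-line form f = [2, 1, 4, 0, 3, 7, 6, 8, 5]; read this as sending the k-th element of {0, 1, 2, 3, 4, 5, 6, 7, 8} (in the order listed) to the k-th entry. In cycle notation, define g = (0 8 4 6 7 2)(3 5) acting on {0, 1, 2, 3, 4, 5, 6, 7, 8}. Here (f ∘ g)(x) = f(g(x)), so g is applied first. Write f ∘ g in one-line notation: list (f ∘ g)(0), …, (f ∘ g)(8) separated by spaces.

5 1 2 7 6 0 8 4 3

For each element, apply g then f: 0 → 8 → 5; 1 → 1 → 1; 2 → 0 → 2; 3 → 5 → 7; 4 → 6 → 6; 5 → 3 → 0; 6 → 7 → 8; 7 → 2 → 4; 8 → 4 → 3.
So f ∘ g in one-line form is 5 1 2 7 6 0 8 4 3.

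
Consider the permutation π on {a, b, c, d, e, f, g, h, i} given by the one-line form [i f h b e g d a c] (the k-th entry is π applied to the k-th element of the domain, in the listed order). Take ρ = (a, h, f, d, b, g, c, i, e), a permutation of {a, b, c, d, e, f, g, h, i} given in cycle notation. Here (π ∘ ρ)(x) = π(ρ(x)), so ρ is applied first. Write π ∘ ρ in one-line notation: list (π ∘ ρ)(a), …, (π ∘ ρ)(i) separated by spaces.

a d c f i b h g e

(π ∘ ρ)(x) = π(ρ(x)). Computing each image: π(ρ(a)) = π(h) = a, π(ρ(b)) = π(g) = d, π(ρ(c)) = π(i) = c, π(ρ(d)) = π(b) = f, π(ρ(e)) = π(a) = i, π(ρ(f)) = π(d) = b, π(ρ(g)) = π(c) = h, π(ρ(h)) = π(f) = g, π(ρ(i)) = π(e) = e.
Hence π ∘ ρ = [a d c f i b h g e].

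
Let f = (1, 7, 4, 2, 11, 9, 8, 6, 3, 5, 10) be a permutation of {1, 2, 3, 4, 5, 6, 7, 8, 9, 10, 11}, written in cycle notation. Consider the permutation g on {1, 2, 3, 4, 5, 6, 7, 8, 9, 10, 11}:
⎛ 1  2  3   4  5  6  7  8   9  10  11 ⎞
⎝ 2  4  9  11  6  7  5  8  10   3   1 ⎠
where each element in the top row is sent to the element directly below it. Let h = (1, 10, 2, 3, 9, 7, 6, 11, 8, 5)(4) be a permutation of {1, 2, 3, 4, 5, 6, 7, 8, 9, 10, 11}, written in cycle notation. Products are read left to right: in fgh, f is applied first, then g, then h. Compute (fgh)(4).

(fgh)(4) = h(g(f(4))). f(4) = 2, then g(2) = 4, then h(4) = 4, so the result is 4.

4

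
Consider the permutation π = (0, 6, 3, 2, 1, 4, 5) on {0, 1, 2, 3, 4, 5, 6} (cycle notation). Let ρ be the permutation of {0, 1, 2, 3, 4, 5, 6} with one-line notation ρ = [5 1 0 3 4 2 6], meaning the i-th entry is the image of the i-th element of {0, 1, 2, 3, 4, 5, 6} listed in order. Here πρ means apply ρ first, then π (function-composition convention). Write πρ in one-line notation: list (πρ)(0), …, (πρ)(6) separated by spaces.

(πρ)(x) = π(ρ(x)). Computing each image: π(ρ(0)) = π(5) = 0, π(ρ(1)) = π(1) = 4, π(ρ(2)) = π(0) = 6, π(ρ(3)) = π(3) = 2, π(ρ(4)) = π(4) = 5, π(ρ(5)) = π(2) = 1, π(ρ(6)) = π(6) = 3.
Hence πρ = [0 4 6 2 5 1 3].

0 4 6 2 5 1 3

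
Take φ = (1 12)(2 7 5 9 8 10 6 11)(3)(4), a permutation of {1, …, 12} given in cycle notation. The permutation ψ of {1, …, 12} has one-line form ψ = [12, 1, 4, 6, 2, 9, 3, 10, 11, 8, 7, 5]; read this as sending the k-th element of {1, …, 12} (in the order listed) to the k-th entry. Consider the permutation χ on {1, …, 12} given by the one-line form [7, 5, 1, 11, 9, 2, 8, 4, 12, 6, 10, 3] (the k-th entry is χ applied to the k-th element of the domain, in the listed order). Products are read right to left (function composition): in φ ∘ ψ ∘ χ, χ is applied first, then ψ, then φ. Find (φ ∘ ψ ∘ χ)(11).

(φ ∘ ψ ∘ χ)(11) = φ(ψ(χ(11))). χ(11) = 10, then ψ(10) = 8, then φ(8) = 10, so the result is 10.

10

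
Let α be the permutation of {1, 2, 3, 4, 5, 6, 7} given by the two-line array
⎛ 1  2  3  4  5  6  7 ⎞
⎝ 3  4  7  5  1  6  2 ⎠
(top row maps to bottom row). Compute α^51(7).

5

Tracing 7 → 2 → … returns to 7 after 6 steps, so 7 lies in a 6-cycle (1 3 7 2 4 5).
Powers repeat with period 6 on this cycle, and 51 mod 6 = 3, so α^51(7) = α^3(7).
Advancing 3 steps from 7: 7 → 2 → 4 → 5.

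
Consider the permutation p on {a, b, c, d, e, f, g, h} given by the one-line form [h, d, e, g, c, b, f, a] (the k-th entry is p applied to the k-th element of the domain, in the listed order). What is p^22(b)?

Tracing b → d → … returns to b after 4 steps, so b lies in a 4-cycle (b d g f).
On a 4-cycle, p^4 is the identity, so p^22 = p^2 there (22 ≡ 2 mod 4).
Advancing 2 steps from b: b → d → g.

g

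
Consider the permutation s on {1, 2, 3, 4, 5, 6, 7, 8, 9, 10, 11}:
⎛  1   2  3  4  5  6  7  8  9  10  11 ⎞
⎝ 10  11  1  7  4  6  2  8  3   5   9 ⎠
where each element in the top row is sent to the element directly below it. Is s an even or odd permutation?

even

In disjoint-cycle form the cycle lengths are 9, 1, 1.
A cycle is odd iff its length is even; s has 0 even-length cycles, so sgn(s) = (−1)^0 and s is even.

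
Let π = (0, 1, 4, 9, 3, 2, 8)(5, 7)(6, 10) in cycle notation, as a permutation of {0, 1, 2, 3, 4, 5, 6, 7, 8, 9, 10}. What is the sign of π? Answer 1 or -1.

The cycle lengths are 7, 2, 2.
A cycle of length ℓ contributes ℓ−1 transpositions, so π is a product of 6 + 1 + 1 = 8 transpositions — even.

1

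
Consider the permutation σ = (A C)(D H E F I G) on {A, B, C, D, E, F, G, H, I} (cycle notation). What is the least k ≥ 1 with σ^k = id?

The cycle type of σ is (6, 2, 1).
The order is lcm(6, 2) = 6.

6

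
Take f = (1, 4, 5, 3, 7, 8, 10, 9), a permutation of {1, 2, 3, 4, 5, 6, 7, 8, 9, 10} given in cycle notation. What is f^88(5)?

5 lies in the 8-cycle (1, 4, 5, 3, 7, 8, 10, 9).
Powers repeat with period 8 on this cycle, and 88 mod 8 = 0, so f^88(5) = f^0(5).
So f^88(5) = 5.

5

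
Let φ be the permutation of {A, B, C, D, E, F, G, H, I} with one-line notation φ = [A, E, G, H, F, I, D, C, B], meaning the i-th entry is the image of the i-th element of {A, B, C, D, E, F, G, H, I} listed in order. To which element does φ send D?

D is element number 4 of the domain, and entry number 4 of the one-line form is H, so φ(D) = H.

H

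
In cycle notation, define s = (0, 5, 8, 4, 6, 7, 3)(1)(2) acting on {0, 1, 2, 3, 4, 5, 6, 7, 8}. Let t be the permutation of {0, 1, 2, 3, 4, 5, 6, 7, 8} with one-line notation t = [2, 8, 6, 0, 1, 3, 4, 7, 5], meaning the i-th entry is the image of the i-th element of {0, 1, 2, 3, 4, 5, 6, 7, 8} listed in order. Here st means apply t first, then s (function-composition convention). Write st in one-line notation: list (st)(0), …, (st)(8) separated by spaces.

For each element, apply t then s: 0 → 2 → 2; 1 → 8 → 4; 2 → 6 → 7; 3 → 0 → 5; 4 → 1 → 1; 5 → 3 → 0; 6 → 4 → 6; 7 → 7 → 3; 8 → 5 → 8.
So st in one-line form is 2 4 7 5 1 0 6 3 8.

2 4 7 5 1 0 6 3 8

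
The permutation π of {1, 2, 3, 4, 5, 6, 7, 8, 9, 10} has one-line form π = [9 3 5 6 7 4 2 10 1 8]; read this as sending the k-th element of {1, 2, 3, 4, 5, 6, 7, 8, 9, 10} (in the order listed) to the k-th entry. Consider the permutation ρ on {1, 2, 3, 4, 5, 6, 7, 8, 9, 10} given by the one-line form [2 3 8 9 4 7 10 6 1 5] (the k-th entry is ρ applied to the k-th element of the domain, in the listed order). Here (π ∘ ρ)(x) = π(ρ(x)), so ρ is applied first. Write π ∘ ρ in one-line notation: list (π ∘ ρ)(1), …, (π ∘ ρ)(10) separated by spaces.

For each element, apply ρ then π: 1 → 2 → 3; 2 → 3 → 5; 3 → 8 → 10; 4 → 9 → 1; 5 → 4 → 6; 6 → 7 → 2; 7 → 10 → 8; 8 → 6 → 4; 9 → 1 → 9; 10 → 5 → 7.
So π ∘ ρ in one-line form is 3 5 10 1 6 2 8 4 9 7.

3 5 10 1 6 2 8 4 9 7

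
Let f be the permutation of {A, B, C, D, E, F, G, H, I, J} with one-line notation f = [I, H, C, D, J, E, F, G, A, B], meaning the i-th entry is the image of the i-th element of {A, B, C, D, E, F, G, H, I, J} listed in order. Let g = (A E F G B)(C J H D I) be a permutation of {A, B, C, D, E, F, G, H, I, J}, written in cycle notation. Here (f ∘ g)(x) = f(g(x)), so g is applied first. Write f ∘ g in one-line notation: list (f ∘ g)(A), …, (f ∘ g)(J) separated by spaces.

J I B A E F H D C G

Chase each element through g then f: A → E → J; B → A → I; C → J → B; D → I → A; E → F → E; F → G → F; G → B → H; H → D → D; I → C → C; J → H → G.
So f ∘ g in one-line form is J I B A E F H D C G.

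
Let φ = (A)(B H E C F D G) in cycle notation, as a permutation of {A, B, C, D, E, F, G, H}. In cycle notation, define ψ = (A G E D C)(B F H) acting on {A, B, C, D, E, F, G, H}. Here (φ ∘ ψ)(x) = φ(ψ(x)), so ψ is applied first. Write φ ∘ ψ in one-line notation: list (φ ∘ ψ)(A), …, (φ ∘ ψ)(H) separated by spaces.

B D A F G E C H

Chase each element through ψ then φ: A → G → B; B → F → D; C → A → A; D → C → F; E → D → G; F → H → E; G → E → C; H → B → H.
Collecting the images, φ ∘ ψ = [B D A F G E C H].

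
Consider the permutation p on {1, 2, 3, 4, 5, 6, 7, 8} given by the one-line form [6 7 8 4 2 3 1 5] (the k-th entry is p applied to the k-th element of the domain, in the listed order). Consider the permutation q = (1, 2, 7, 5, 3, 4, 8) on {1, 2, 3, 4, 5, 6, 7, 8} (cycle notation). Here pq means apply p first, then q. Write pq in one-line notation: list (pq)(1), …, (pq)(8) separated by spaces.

(pq)(x) = q(p(x)). Computing each image: q(p(1)) = q(6) = 6, q(p(2)) = q(7) = 5, q(p(3)) = q(8) = 1, q(p(4)) = q(4) = 8, q(p(5)) = q(2) = 7, q(p(6)) = q(3) = 4, q(p(7)) = q(1) = 2, q(p(8)) = q(5) = 3.
Hence pq = [6 5 1 8 7 4 2 3].

6 5 1 8 7 4 2 3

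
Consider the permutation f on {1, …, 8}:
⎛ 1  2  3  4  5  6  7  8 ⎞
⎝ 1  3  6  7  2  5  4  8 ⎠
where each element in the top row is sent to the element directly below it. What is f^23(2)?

5

Tracing 2 → 3 → … returns to 2 after 4 steps, so 2 lies in a 4-cycle (2, 3, 6, 5).
Powers repeat with period 4 on this cycle, and 23 mod 4 = 3, so f^23(2) = f^3(2).
Advancing 3 steps from 2: 2 → 3 → 6 → 5.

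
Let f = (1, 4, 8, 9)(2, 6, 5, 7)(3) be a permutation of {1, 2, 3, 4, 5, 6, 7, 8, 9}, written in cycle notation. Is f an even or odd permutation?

even

The cycle lengths are 4, 4, 1.
A cycle of length ℓ contributes ℓ−1 transpositions, so f is a product of 3 + 3 = 6 transpositions — even.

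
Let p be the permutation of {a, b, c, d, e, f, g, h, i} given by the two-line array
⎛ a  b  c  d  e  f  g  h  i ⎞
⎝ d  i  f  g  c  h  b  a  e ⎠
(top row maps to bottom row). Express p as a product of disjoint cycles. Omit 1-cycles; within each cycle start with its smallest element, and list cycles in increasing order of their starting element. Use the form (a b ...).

(a d g b i e c f h)

Iterating p from a gives a → d → g → b → i → e → c → f → h → a; that is the 9-cycle (a d g b i e c f h).
Continuing from each remaining unvisited element yields (a d g b i e c f h).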